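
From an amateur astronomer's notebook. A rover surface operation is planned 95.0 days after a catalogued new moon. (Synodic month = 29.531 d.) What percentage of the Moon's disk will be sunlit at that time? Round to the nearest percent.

95.0 d spans 3 complete synodic months (3 × 29.531 = 88.59 d) plus 6.41 d.
Elongation θ = 360° × 6.41/29.531 ≈ 78.1°.
With cos θ = 0.206, the lit fraction is (1 − 0.206)/2 ≈ 0.397, so 40%.

40%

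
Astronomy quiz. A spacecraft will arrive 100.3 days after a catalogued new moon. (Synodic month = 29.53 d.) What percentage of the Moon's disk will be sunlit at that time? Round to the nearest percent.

100.3 d spans 3 complete synodic months (3 × 29.53 = 88.59 d) plus 11.71 d.
Elongation θ = 360° × 11.71/29.53 ≈ 142.8°.
cos 142.8° = (-0.796), so f = (1 − (-0.796))/2 = 0.898, so 90%.

90%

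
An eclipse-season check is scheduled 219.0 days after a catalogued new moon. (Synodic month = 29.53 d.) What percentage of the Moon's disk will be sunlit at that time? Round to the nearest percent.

Reduce mod P: 219.0 − 7×29.53 = 12.29 d into the current lunation.
Elongation θ = 360° × 12.29/29.53 ≈ 149.8°.
cos 149.8° = (-0.865), so f = (1 − (-0.865))/2 = 0.932, so 93%.

93%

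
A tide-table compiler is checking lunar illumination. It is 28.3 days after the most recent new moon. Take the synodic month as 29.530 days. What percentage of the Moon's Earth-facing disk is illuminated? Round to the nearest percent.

2%

The Moon has covered 28.3/29.530 of its cycle, so θ ≈ 360° × 28.3/29.530 = 345.0°.
cos 345.0° = 0.966, so f = (1 − 0.966)/2 = 0.017, so 2%.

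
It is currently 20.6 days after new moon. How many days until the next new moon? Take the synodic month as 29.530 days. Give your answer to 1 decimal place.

The next new moon completes the synodic month: 29.530 − 20.6 = 8.930 days.

8.9 days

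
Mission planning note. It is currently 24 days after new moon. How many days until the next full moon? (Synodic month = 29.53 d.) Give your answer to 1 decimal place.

20.3 days

Full moon occurs at elongation 180°, i.e. at age 29.53 × 180/360 = 14.765 d.
Already past this cycle's full moon; the next is at 14.765 + 29.53 = 44.295 d, so 44.295 − 24 = 20.295 days.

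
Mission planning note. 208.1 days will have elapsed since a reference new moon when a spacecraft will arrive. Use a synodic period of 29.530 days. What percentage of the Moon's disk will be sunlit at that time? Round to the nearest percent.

2%

208.1/29.530 = 7.047 lunations, so 7 complete cycles and 1.39 d into the next.
Phase angle: θ = 360°·(1.39 d)/(29.530 d) = 16.9°.
Illuminated fraction = (1 − cos 16.9°)/2 = (1 − 0.957)/2 ≈ 0.022, so 2%.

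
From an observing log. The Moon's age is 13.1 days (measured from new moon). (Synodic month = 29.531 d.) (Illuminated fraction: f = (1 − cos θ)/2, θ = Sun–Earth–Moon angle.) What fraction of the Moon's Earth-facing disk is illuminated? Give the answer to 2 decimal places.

0.97

The Moon has covered 13.1/29.531 of its cycle, so θ ≈ 360° × 13.1/29.531 = 159.7°.
Illuminated fraction = (1 − cos 159.7°)/2 = (1 − (-0.938))/2 ≈ 0.969.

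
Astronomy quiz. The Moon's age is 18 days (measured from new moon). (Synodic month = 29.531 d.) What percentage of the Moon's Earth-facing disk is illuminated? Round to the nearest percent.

89%

Phase angle: θ = 360°·(18 d)/(29.531 d) = 219.4°.
Illuminated fraction = (1 − cos 219.4°)/2 = (1 − (-0.772))/2 ≈ 0.886, so 89%.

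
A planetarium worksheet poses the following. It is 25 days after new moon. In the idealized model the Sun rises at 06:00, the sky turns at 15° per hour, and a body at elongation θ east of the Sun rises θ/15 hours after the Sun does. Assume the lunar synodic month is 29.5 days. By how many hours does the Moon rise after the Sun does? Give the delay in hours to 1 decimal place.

Elongation θ = 360° × 25/29.5 ≈ 305.1°.
The Moon trails the Sun by θ/15 = 305.1/15 ≈ 20.34 hours.
So the Moon rises 20.34 h after the Sun.

20.3 h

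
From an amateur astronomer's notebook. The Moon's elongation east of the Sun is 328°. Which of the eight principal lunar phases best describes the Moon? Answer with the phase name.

waning crescent

The waning crescent sector spans roughly 292°–338°; 328° falls inside it.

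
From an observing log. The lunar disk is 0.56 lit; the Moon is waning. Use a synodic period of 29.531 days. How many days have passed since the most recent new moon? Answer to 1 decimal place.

From f = (1 − cos θ)/2: cos θ = 1 − 2×0.56 = -0.120; arccos → 96.9°.
Since the Moon is past full (waning), take the reflex angle: θ = 360° − 96.9° = 263.1°.
At 360°/29.531 d per day, 263.1° corresponds to 21.58 days.

21.6 days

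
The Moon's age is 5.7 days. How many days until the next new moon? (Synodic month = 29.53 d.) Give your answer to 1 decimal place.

The next new moon completes the synodic month: 29.53 − 5.7 = 23.830 days.

23.8 days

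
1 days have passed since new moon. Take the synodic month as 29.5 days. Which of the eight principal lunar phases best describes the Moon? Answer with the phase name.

new moon

At 1/29.5 of the cycle, θ ≈ 12° — the new moon range.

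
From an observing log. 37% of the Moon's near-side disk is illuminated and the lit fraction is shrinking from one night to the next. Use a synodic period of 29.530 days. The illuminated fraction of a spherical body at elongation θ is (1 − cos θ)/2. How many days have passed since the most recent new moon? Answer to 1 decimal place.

23.4 days

cos θ = 1 − 2f = 0.260, giving a principal value of 74.9°.
Waning ⇒ past full, so θ = 360° − 74.9° = 285.1°.
At 360°/29.530 d per day, 285.1° corresponds to 23.38 days.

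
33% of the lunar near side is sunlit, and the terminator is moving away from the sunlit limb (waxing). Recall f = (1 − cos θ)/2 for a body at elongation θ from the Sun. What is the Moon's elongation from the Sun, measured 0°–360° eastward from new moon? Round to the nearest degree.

From f = (1 − cos θ)/2: cos θ = 1 − 2×0.33 = 0.340; arccos → 70.1°.
Before full moon the principal value applies: θ = 70.1°.

70°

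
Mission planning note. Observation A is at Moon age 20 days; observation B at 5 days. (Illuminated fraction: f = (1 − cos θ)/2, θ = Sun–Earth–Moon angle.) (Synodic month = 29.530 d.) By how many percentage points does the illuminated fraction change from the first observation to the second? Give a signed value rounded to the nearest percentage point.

-46 pp

First observation: θ = 360°·20/29.530 = 243.8°, so f = 0.721.
Second observation: θ = 61.0°, f = 0.257.
Δf = 0.257 − 0.721 = -0.463, i.e. -46 pp.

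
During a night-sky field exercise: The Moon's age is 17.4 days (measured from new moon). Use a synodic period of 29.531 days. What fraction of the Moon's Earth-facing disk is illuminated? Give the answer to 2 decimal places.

The Moon has covered 17.4/29.531 of its cycle, so θ ≈ 360° × 17.4/29.531 = 212.1°.
Illuminated fraction = (1 − cos 212.1°)/2 = (1 − (-0.847))/2 ≈ 0.923.

0.92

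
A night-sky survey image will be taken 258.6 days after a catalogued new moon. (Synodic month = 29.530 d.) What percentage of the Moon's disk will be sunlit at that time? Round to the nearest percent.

48%

258.6/29.530 = 8.757 lunations, so 8 complete cycles and 22.36 d into the next.
The Moon has covered 22.36/29.530 of its cycle, so θ ≈ 360° × 22.36/29.530 = 272.6°.
cos 272.6° = 0.045, so f = (1 − 0.045)/2 = 0.477, so 48%.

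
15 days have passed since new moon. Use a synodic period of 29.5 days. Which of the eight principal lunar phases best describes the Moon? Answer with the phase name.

full moon

At 15/29.5 of the cycle, θ ≈ 183° — the full moon range.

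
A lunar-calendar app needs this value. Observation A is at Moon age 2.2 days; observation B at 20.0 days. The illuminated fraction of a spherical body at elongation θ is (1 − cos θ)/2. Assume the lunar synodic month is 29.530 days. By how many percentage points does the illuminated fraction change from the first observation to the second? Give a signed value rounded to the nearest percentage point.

First observation: θ = 360°·2.2/29.530 = 26.8°, so f = 0.054.
Second observation: θ = 243.8°, f = 0.721.
Δf = 0.721 − 0.054 = +0.667, i.e. +67 pp.

+67 pp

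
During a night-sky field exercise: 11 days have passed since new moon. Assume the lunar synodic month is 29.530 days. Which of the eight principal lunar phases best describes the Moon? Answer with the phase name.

At 11/29.530 of the cycle, θ ≈ 134° — the waxing gibbous range.

waxing gibbous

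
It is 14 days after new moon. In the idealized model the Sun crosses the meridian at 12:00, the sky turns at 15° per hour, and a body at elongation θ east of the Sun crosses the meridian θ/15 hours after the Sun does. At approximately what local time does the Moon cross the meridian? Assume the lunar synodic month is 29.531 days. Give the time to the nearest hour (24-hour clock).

23:00

Elongation θ = 360° × 14/29.531 ≈ 170.7°.
Delay after the Sun = 170.7° / (15°/h) ≈ 11.38 h.
12:00 + 11.38 h ≈ 23:23 → 23:00 to the nearest hour.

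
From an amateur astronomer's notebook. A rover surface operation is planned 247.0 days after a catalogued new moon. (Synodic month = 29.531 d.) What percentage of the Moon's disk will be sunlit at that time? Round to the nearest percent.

83%

247.0/29.531 = 8.364 lunations, so 8 complete cycles and 10.75 d into the next.
Phase angle: θ = 360°·(10.75 d)/(29.531 d) = 131.1°.
cos 131.1° = (-0.657), so f = (1 − (-0.657))/2 = 0.829, so 83%.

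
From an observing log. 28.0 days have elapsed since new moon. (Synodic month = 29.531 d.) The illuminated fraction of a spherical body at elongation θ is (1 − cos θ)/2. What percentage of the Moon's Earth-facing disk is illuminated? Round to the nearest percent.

3%

Phase angle: θ = 360°·(28.0 d)/(29.531 d) = 341.3°.
cos 341.3° = 0.947, so f = (1 − 0.947)/2 = 0.026, so 3%.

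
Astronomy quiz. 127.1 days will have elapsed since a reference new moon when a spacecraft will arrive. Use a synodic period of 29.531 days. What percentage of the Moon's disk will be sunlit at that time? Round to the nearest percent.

67%

127.1 d spans 4 complete synodic months (4 × 29.531 = 118.12 d) plus 8.98 d.
The Moon has covered 8.98/29.531 of its cycle, so θ ≈ 360° × 8.98/29.531 = 109.4°.
cos 109.4° = (-0.333), so f = (1 − (-0.333))/2 = 0.666, so 67%.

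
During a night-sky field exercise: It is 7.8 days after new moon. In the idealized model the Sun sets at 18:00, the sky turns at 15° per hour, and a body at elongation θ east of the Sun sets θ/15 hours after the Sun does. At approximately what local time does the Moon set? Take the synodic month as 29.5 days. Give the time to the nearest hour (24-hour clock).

00:00

Phase angle: θ = 360°·(7.8 d)/(29.5 d) = 95.2°.
At 15° of sky rotation per hour, 95.2° corresponds to a 6.35 h lag.
18:00 + 6.35 h ≈ 00:21 → 00:00 to the nearest hour.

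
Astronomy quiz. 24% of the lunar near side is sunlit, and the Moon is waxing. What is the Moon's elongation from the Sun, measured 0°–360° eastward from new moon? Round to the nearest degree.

59°

cos θ = 1 − 2f = 0.520, giving a principal value of 58.7°.
Before full moon the principal value applies: θ = 58.7°.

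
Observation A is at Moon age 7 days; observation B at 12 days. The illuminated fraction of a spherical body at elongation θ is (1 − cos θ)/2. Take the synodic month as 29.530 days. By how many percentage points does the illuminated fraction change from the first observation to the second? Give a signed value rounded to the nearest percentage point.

First observation: θ = 360°·7/29.530 = 85.3°, so f = 0.459.
Second observation: θ = 146.3°, f = 0.916.
Δf = 0.916 − 0.459 = +0.457, i.e. +46 pp.

+46 pp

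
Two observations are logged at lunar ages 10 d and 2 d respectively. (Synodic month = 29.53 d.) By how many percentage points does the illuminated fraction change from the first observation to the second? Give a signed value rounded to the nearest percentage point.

θ₁ = 360° × 10/29.53 = 121.9°, f₁ = (1 − cos θ₁)/2 = 0.764.
θ₂ = 360° × 2/29.53 = 24.4°, f₂ = (1 − cos θ₂)/2 = 0.045.
Change = f₂ − f₁ = -0.720 → -72 percentage points.

-72 percentage points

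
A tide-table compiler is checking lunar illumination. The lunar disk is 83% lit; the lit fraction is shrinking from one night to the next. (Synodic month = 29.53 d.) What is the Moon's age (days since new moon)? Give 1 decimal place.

18.8 days

From f = (1 − cos θ)/2: cos θ = 1 − 2×0.83 = -0.660; arccos → 131.3°.
Since the Moon is past full (waning), take the reflex angle: θ = 360° − 131.3° = 228.7°.
That fraction of the synodic month is 228.7/360 × 29.53 d ≈ 18.76 d.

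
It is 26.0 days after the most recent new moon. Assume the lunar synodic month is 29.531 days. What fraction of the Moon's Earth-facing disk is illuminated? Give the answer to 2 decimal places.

0.13

Phase angle: θ = 360°·(26.0 d)/(29.531 d) = 317.0°.
Illuminated fraction = (1 − cos 317.0°)/2 = (1 − 0.731)/2 ≈ 0.135.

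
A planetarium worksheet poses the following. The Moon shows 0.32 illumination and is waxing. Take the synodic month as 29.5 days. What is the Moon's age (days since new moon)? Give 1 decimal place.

5.6 days

cos θ = 1 − 2f = 0.360, giving a principal value of 68.9°.
The Moon is waxing (0°–180°), so θ = 68.9° directly.
That fraction of the synodic month is 68.9/360 × 29.5 d ≈ 5.65 d.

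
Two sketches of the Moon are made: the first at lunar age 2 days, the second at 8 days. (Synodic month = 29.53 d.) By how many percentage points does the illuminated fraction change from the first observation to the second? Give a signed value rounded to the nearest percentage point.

+52 pp

First observation: θ = 360°·2/29.53 = 24.4°, so f = 0.045.
Second observation: θ = 97.5°, f = 0.566.
Δf = 0.566 − 0.045 = +0.521, i.e. +52 pp.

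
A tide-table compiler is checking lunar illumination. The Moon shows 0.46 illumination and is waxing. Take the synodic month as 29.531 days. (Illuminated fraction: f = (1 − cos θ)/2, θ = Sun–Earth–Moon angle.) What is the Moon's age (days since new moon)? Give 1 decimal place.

Invert f = (1 − cos θ)/2 to get cos θ = 1 − 2(0.46) = 0.080, hence θ₀ = arccos 0.080 = 85.4°.
Waxing ⇒ before full, so θ = 85.4°.
That fraction of the synodic month is 85.4/360 × 29.531 d ≈ 7.01 d.

7.0 days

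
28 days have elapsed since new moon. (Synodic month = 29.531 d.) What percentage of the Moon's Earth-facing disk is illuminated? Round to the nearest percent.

3%

The Moon has covered 28/29.531 of its cycle, so θ ≈ 360° × 28/29.531 = 341.3°.
With cos θ = 0.947, the lit fraction is (1 − 0.947)/2 ≈ 0.026, so 3%.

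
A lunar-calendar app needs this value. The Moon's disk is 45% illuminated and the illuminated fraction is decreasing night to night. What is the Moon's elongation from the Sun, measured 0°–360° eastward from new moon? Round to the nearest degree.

From f = (1 − cos θ)/2: cos θ = 1 − 2×0.45 = 0.100; arccos → 84.3°.
Since the Moon is past full (waning), take the reflex angle: θ = 360° − 84.3° = 275.7°.

276°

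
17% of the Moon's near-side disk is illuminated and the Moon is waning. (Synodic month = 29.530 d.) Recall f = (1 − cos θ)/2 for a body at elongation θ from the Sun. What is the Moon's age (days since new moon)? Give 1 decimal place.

25.5 days

Invert f = (1 − cos θ)/2 to get cos θ = 1 − 2(0.17) = 0.660, hence θ₀ = arccos 0.660 = 48.7°.
Since the Moon is past full (waning), take the reflex angle: θ = 360° − 48.7° = 311.3°.
At 360°/29.530 d per day, 311.3° corresponds to 25.54 days.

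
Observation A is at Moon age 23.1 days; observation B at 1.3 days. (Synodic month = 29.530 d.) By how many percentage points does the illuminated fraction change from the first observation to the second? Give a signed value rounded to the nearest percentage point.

First observation: θ = 360°·23.1/29.530 = 281.6°, so f = 0.399.
Second observation: θ = 15.8°, f = 0.019.
Δf = 0.019 − 0.399 = -0.380, i.e. -38 pp.

-38 percentage points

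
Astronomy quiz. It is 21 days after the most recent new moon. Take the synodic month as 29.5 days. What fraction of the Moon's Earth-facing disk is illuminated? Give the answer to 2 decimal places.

Elongation θ = 360° × 21/29.5 ≈ 256.3°.
cos 256.3° = (-0.237), so f = (1 − (-0.237))/2 = 0.619.

0.62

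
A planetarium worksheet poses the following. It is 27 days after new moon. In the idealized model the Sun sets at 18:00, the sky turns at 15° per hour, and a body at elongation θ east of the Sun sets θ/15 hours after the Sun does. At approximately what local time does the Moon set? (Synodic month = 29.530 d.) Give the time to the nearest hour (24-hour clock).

16:00

Phase angle: θ = 360°·(27 d)/(29.530 d) = 329.2°.
The Moon trails the Sun by θ/15 = 329.2/15 ≈ 21.94 hours.
18:00 + 21.94 h ≈ 15:57 → 16:00 to the nearest hour.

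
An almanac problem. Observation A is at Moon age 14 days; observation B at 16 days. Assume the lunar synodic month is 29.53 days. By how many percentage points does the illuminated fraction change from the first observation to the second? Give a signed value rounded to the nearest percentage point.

θ₁ = 360° × 14/29.53 = 170.7°, f₁ = (1 − cos θ₁)/2 = 0.993.
θ₂ = 360° × 16/29.53 = 195.1°, f₂ = (1 − cos θ₂)/2 = 0.983.
Change = f₂ − f₁ = -0.011 → -1 percentage points.

-1 percentage points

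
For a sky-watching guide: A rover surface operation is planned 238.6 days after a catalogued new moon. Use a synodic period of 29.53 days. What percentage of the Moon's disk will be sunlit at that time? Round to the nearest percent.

238.6/29.53 = 8.080 lunations, so 8 complete cycles and 2.36 d into the next.
Elongation θ = 360° × 2.36/29.53 ≈ 28.8°.
Illuminated fraction = (1 − cos 28.8°)/2 = (1 − 0.877)/2 ≈ 0.062, so 6%.

6%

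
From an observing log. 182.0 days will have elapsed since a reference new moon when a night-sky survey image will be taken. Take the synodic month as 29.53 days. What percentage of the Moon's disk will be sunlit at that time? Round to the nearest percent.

182.0 d spans 6 complete synodic months (6 × 29.53 = 177.18 d) plus 4.82 d.
The Moon has covered 4.82/29.53 of its cycle, so θ ≈ 360° × 4.82/29.53 = 58.8°.
cos 58.8° = 0.519, so f = (1 − 0.519)/2 = 0.241, so 24%.

24%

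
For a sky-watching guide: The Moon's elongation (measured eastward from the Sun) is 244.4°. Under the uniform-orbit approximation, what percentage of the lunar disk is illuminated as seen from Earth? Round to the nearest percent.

f = (1 − cos 244.4°)/2 = (1 − (-0.432))/2 ≈ 0.716, i.e. 72%.

72%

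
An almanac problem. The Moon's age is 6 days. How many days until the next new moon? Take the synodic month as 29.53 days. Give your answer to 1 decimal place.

23.5 days

The next new moon completes the synodic month: 29.53 − 6 = 23.530 days.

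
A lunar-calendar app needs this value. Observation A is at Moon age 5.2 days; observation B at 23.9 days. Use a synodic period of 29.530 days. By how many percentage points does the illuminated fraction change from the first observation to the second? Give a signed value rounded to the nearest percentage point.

θ₁ = 360° × 5.2/29.530 = 63.4°, f₁ = (1 − cos θ₁)/2 = 0.276.
θ₂ = 360° × 23.9/29.530 = 291.4°, f₂ = (1 − cos θ₂)/2 = 0.318.
Change = f₂ − f₁ = +0.042 → +4 percentage points.

+4 percentage points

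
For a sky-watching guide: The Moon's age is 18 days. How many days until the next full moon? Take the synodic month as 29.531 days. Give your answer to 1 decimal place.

Full moon is 0.5 of the way through the cycle: age 0.5 × 29.531 = 14.765 d.
Already past this cycle's full moon; the next is at 14.765 + 29.531 = 44.296 d, so 44.296 − 18 = 26.296 days.

26.3 days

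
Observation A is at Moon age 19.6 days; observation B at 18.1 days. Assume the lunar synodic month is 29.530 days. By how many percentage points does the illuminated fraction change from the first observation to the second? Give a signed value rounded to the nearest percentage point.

θ₁ = 360° × 19.6/29.530 = 238.9°, f₁ = (1 − cos θ₁)/2 = 0.758.
θ₂ = 360° × 18.1/29.530 = 220.7°, f₂ = (1 − cos θ₂)/2 = 0.879.
Change = f₂ − f₁ = +0.121 → +12 percentage points.

+12 percentage points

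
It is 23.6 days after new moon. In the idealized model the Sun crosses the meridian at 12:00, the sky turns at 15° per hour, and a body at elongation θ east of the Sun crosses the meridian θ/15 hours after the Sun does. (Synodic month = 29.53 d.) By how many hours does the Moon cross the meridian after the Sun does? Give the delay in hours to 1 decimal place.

Elongation θ = 360° × 23.6/29.53 ≈ 287.7°.
At 15° of sky rotation per hour, 287.7° corresponds to a 19.18 h lag.
So the Moon crosses the meridian 19.18 h after the Sun.

19.2 h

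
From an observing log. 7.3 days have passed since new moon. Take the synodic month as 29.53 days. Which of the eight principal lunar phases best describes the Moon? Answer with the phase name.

θ ≈ 360° × 7.3/29.53 = 89°, which falls in the first quarter sector.

first quarter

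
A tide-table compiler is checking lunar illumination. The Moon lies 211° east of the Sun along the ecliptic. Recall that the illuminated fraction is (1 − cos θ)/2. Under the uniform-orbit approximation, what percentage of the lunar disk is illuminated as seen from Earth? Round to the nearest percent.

Half-versine of 211°: (1 − (-0.857))/2 = 0.929, i.e. 93%.

93%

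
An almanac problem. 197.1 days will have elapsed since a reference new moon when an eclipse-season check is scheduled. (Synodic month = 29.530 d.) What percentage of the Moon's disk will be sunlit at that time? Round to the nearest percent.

Reduce mod P: 197.1 − 6×29.530 = 19.92 d into the current lunation.
Elongation θ = 360° × 19.92/29.530 ≈ 242.8°.
cos 242.8° = (-0.456), so f = (1 − (-0.456))/2 = 0.728, so 73%.

73%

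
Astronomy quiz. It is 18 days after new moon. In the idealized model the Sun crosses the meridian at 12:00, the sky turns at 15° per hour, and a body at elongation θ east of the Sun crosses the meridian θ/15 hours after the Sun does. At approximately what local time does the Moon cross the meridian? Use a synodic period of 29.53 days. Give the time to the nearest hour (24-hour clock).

The Moon has covered 18/29.53 of its cycle, so θ ≈ 360° × 18/29.53 = 219.4°.
The Moon trails the Sun by θ/15 = 219.4/15 ≈ 14.63 hours.
12:00 + 14.63 h ≈ 02:38 → 03:00 to the nearest hour.

03:00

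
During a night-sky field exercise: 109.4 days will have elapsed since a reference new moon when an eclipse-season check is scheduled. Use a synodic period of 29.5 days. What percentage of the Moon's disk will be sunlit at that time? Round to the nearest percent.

63%

109.4/29.5 = 3.708 lunations, so 3 complete cycles and 20.90 d into the next.
The Moon has covered 20.90/29.5 of its cycle, so θ ≈ 360° × 20.90/29.5 = 255.1°.
cos 255.1° = (-0.258), so f = (1 − (-0.258))/2 = 0.629, so 63%.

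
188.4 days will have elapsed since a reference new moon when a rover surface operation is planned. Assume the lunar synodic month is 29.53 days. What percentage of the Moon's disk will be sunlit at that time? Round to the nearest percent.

Reduce mod P: 188.4 − 6×29.53 = 11.22 d into the current lunation.
The Moon has covered 11.22/29.53 of its cycle, so θ ≈ 360° × 11.22/29.53 = 136.8°.
With cos θ = (-0.729), the lit fraction is (1 − (-0.729))/2 ≈ 0.864, so 86%.

86%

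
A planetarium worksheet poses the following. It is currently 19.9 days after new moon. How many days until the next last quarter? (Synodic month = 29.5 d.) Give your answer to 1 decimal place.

2.2 days

Last quarter occurs at elongation 270°, i.e. at age 29.5 × 270/360 = 22.125 d.
That is 22.125 − 19.9 = 2.225 days ahead.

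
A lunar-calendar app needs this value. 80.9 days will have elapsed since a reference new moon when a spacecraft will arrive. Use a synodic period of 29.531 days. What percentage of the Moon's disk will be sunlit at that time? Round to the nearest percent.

53%

80.9 d spans 2 complete synodic months (2 × 29.531 = 59.06 d) plus 21.84 d.
The Moon has covered 21.84/29.531 of its cycle, so θ ≈ 360° × 21.84/29.531 = 266.2°.
cos 266.2° = (-0.066), so f = (1 − (-0.066))/2 = 0.533, so 53%.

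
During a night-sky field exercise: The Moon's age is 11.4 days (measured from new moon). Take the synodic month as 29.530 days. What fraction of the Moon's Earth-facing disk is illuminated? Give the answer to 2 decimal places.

0.88

Phase angle: θ = 360°·(11.4 d)/(29.530 d) = 139.0°.
With cos θ = (-0.754), the lit fraction is (1 − (-0.754))/2 ≈ 0.877.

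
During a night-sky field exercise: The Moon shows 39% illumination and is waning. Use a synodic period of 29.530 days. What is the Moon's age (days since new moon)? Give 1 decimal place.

cos θ = 1 − 2f = 0.220, giving a principal value of 77.3°.
A waning Moon lies in 180°–360°, so θ = 360° − 77.3° = 282.7°.
Age = 29.530 × 282.7°/360° ≈ 23.19 days.

23.2 days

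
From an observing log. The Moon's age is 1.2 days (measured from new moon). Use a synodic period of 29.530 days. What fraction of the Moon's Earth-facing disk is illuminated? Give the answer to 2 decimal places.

The Moon has covered 1.2/29.530 of its cycle, so θ ≈ 360° × 1.2/29.530 = 14.6°.
With cos θ = 0.968, the lit fraction is (1 − 0.968)/2 ≈ 0.016.

0.02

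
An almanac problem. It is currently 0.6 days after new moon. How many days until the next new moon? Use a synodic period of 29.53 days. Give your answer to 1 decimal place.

28.9 days

One full lunation from the last new moon is 29.53 d; remaining = 29.53 − 0.6 = 28.930 d.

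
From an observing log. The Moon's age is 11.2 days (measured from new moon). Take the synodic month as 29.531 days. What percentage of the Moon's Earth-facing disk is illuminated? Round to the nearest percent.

Phase angle: θ = 360°·(11.2 d)/(29.531 d) = 136.5°.
cos 136.5° = (-0.726), so f = (1 − (-0.726))/2 = 0.863, so 86%.

86%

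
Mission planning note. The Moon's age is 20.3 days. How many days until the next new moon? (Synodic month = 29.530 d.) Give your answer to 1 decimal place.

One full lunation from the last new moon is 29.530 d; remaining = 29.530 − 20.3 = 9.230 d.

9.2 days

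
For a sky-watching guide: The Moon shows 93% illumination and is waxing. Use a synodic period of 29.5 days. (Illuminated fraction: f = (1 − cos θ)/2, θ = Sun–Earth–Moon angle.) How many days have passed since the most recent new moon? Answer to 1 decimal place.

From f = (1 − cos θ)/2: cos θ = 1 − 2×0.93 = -0.860; arccos → 149.3°.
The Moon is waxing (0°–180°), so θ = 149.3° directly.
At 360°/29.5 d per day, 149.3° corresponds to 12.24 days.

12.2 days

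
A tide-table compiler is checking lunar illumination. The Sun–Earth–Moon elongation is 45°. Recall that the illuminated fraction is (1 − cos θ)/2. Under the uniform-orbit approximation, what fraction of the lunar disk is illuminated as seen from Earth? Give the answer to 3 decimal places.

Half-versine of 45°: (1 − 0.707)/2 = 0.146.

0.146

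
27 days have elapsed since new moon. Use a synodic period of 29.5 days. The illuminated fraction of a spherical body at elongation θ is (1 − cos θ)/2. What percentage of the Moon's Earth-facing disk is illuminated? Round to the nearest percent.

7%

The Moon has covered 27/29.5 of its cycle, so θ ≈ 360° × 27/29.5 = 329.5°.
Illuminated fraction = (1 − cos 329.5°)/2 = (1 − 0.862)/2 ≈ 0.069, so 7%.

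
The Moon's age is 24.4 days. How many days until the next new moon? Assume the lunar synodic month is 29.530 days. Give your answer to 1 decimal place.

5.1 days

The next new moon completes the synodic month: 29.530 − 24.4 = 5.130 days.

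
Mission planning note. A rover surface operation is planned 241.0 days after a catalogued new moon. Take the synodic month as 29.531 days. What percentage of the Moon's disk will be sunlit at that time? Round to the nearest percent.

241.0 d spans 8 complete synodic months (8 × 29.531 = 236.25 d) plus 4.75 d.
The Moon has covered 4.75/29.531 of its cycle, so θ ≈ 360° × 4.75/29.531 = 57.9°.
Illuminated fraction = (1 − cos 57.9°)/2 = (1 − 0.531)/2 ≈ 0.235, so 23%.

23%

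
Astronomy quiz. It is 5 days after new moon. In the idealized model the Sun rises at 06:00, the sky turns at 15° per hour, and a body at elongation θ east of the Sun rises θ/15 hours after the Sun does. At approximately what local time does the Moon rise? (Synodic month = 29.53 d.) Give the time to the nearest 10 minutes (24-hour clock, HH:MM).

10:00

Elongation θ = 360° × 5/29.53 ≈ 61.0°.
The Moon trails the Sun by θ/15 = 61.0/15 ≈ 4.06 hours.
06:00 + 4.064 h ≈ 10:04 → 10:00 to the nearest ten minutes.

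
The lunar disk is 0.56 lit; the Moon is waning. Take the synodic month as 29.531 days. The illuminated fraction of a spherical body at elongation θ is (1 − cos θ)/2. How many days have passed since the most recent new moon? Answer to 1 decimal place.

cos θ = 1 − 2f = -0.120, giving a principal value of 96.9°.
A waning Moon lies in 180°–360°, so θ = 360° − 96.9° = 263.1°.
At 360°/29.531 d per day, 263.1° corresponds to 21.58 days.

21.6 days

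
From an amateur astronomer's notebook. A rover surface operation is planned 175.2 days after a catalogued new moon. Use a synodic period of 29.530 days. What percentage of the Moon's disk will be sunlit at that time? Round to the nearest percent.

4%

175.2 d spans 5 complete synodic months (5 × 29.530 = 147.65 d) plus 27.55 d.
Elongation θ = 360° × 27.55/29.530 ≈ 335.9°.
cos 335.9° = 0.913, so f = (1 − 0.913)/2 = 0.044, so 4%.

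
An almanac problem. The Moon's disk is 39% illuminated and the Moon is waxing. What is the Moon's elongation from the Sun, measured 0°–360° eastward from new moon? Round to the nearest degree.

cos θ = 1 − 2f = 0.220, giving a principal value of 77.3°.
Before full moon the principal value applies: θ = 77.3°.

77°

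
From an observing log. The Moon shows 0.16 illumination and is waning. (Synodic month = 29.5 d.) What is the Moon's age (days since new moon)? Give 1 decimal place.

Invert f = (1 − cos θ)/2 to get cos θ = 1 − 2(0.16) = 0.680, hence θ₀ = arccos 0.680 = 47.2°.
Since the Moon is past full (waning), take the reflex angle: θ = 360° − 47.2° = 312.8°.
That fraction of the synodic month is 312.8/360 × 29.5 d ≈ 25.64 d.

25.6 days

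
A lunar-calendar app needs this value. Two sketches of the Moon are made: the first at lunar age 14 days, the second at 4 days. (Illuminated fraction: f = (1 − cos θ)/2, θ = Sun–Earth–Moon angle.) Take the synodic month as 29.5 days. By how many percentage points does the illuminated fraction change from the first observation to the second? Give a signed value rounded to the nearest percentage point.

-82 percentage points

First observation: θ = 360°·14/29.5 = 170.8°, so f = 0.994.
Second observation: θ = 48.8°, f = 0.171.
Δf = 0.171 − 0.994 = -0.823, i.e. -82 pp.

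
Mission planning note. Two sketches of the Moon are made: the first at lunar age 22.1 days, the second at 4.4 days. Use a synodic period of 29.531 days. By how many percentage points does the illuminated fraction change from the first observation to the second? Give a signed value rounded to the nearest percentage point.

θ₁ = 360° × 22.1/29.531 = 269.4°, f₁ = (1 − cos θ₁)/2 = 0.505.
θ₂ = 360° × 4.4/29.531 = 53.6°, f₂ = (1 − cos θ₂)/2 = 0.204.
Change = f₂ − f₁ = -0.302 → -30 percentage points.

-30 pp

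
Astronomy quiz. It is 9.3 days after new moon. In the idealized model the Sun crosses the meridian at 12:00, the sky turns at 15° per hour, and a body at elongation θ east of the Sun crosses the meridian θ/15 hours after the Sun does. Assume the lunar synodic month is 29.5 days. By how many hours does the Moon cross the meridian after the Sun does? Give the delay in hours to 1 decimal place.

Elongation θ = 360° × 9.3/29.5 ≈ 113.5°.
At 15° of sky rotation per hour, 113.5° corresponds to a 7.57 h lag.
So the Moon crosses the meridian 7.57 h after the Sun.

7.6 h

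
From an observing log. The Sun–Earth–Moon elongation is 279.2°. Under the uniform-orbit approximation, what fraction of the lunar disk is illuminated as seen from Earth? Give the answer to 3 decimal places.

Half-versine of 279.2°: (1 − 0.160)/2 = 0.420.

0.420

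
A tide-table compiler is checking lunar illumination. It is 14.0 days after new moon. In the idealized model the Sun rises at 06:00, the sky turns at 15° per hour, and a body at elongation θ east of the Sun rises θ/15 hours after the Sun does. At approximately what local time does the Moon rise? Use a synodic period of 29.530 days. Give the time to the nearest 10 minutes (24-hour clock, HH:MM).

17:20

The Moon has covered 14.0/29.530 of its cycle, so θ ≈ 360° × 14.0/29.530 = 170.7°.
At 15° of sky rotation per hour, 170.7° corresponds to a 11.38 h lag.
06:00 + 11.378 h ≈ 17:23 → 17:20 to the nearest ten minutes.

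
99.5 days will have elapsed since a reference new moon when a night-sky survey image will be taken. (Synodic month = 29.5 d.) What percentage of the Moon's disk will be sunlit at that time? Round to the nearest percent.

85%

99.5/29.5 = 3.373 lunations, so 3 complete cycles and 11.00 d into the next.
The Moon has covered 11.00/29.5 of its cycle, so θ ≈ 360° × 11.00/29.5 = 134.2°.
With cos θ = (-0.698), the lit fraction is (1 − (-0.698))/2 ≈ 0.849, so 85%.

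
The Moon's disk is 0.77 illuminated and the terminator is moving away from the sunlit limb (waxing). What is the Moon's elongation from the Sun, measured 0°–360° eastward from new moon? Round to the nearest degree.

123°

cos θ = 1 − 2f = -0.540, giving a principal value of 122.7°.
The Moon is waxing (0°–180°), so θ = 122.7° directly.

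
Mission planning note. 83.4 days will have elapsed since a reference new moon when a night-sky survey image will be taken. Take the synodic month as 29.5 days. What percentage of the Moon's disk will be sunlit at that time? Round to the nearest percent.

83.4 d spans 2 complete synodic months (2 × 29.5 = 59.00 d) plus 24.40 d.
The Moon has covered 24.40/29.5 of its cycle, so θ ≈ 360° × 24.40/29.5 = 297.8°.
Illuminated fraction = (1 − cos 297.8°)/2 = (1 − 0.466)/2 ≈ 0.267, so 27%.

27%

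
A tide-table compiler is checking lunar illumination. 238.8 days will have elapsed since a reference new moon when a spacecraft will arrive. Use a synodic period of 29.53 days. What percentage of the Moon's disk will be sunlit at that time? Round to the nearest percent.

Reduce mod P: 238.8 − 8×29.53 = 2.56 d into the current lunation.
Elongation θ = 360° × 2.56/29.53 ≈ 31.2°.
Illuminated fraction = (1 − cos 31.2°)/2 = (1 − 0.855)/2 ≈ 0.072, so 7%.

7%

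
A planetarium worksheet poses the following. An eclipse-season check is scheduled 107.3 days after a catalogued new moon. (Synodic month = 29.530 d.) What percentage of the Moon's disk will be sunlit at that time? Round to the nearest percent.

83%

Reduce mod P: 107.3 − 3×29.530 = 18.71 d into the current lunation.
The Moon has covered 18.71/29.530 of its cycle, so θ ≈ 360° × 18.71/29.530 = 228.1°.
With cos θ = (-0.668), the lit fraction is (1 − (-0.668))/2 ≈ 0.834, so 83%.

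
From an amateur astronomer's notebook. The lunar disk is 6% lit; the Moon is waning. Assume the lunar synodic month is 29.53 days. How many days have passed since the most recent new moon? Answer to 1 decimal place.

27.2 days

From f = (1 − cos θ)/2: cos θ = 1 − 2×0.06 = 0.880; arccos → 28.4°.
Waning ⇒ past full, so θ = 360° − 28.4° = 331.6°.
That fraction of the synodic month is 331.6/360 × 29.53 d ≈ 27.20 d.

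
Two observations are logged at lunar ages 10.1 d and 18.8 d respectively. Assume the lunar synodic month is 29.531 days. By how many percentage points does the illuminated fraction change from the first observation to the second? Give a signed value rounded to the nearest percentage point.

θ₁ = 360° × 10.1/29.531 = 123.1°, f₁ = (1 − cos θ₁)/2 = 0.773.
θ₂ = 360° × 18.8/29.531 = 229.2°, f₂ = (1 − cos θ₂)/2 = 0.827.
Change = f₂ − f₁ = +0.054 → +5 percentage points.

+5 pp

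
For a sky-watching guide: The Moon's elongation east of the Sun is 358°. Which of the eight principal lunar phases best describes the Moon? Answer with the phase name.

new moon

358° lies in the new moon sector of the 8-phase cycle.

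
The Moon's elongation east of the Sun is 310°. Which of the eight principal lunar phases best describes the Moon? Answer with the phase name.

waning crescent

310° lies in the waning crescent sector of the 8-phase cycle.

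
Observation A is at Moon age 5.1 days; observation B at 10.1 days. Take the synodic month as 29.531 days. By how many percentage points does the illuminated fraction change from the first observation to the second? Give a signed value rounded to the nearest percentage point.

+51 percentage points

θ₁ = 360° × 5.1/29.531 = 62.2°, f₁ = (1 − cos θ₁)/2 = 0.267.
θ₂ = 360° × 10.1/29.531 = 123.1°, f₂ = (1 − cos θ₂)/2 = 0.773.
Change = f₂ − f₁ = +0.507 → +51 percentage points.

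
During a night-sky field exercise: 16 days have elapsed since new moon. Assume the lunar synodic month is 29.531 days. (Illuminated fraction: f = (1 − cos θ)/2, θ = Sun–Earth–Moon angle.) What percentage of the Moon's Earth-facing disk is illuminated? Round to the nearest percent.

98%

Phase angle: θ = 360°·(16 d)/(29.531 d) = 195.0°.
With cos θ = (-0.966), the lit fraction is (1 − (-0.966))/2 ≈ 0.983, so 98%.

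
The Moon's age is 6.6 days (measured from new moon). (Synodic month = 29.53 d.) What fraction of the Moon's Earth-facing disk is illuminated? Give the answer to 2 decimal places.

Phase angle: θ = 360°·(6.6 d)/(29.53 d) = 80.5°.
With cos θ = 0.166, the lit fraction is (1 − 0.166)/2 ≈ 0.417.

0.42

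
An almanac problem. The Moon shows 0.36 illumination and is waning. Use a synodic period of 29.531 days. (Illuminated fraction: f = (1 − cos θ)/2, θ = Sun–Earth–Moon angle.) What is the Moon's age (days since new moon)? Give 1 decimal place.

From f = (1 − cos θ)/2: cos θ = 1 − 2×0.36 = 0.280; arccos → 73.7°.
Waning ⇒ past full, so θ = 360° − 73.7° = 286.3°.
That fraction of the synodic month is 286.3/360 × 29.531 d ≈ 23.48 d.

23.5 days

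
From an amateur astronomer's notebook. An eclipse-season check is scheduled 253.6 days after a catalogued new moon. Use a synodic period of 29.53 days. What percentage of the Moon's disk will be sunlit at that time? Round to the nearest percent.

Reduce mod P: 253.6 − 8×29.53 = 17.36 d into the current lunation.
Elongation θ = 360° × 17.36/29.53 ≈ 211.6°.
With cos θ = (-0.851), the lit fraction is (1 − (-0.851))/2 ≈ 0.926, so 93%.

93%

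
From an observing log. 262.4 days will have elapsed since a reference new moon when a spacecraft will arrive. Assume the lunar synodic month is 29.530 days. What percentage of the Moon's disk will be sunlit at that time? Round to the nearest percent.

262.4/29.530 = 8.886 lunations, so 8 complete cycles and 26.16 d into the next.
Elongation θ = 360° × 26.16/29.530 ≈ 318.9°.
Illuminated fraction = (1 − cos 318.9°)/2 = (1 − 0.754)/2 ≈ 0.123, so 12%.

12%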